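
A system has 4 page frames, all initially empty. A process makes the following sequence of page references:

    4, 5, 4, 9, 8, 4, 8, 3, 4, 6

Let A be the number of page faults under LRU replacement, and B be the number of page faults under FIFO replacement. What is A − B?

Under LRU: F F . F F . . F . F → 6 faults.
Under FIFO: F F . F F . . F F F → 7 faults.
A − B = 6 − 7 = -1.

-1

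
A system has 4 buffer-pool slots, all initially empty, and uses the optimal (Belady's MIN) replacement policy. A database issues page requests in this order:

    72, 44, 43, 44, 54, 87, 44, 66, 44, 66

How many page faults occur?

72 -> fault, frames (72)
44 -> fault, frames (72 44)
43 -> fault, frames (72 44 43)
44 -> hit
54 -> fault, frames (72 44 43 54)
87 -> fault, evict 54, frames (72 44 43 87)
44 -> hit
66 -> fault, evict 87, frames (72 44 43 66)
44 -> hit
66 -> hit
Page faults: 6.

6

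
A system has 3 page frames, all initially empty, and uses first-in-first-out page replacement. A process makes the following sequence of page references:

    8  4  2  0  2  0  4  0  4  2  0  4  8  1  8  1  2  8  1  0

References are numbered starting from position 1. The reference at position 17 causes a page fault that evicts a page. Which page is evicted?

0

pos 1: 8 -> miss, frames {8}
pos 2: 4 -> miss, frames {8,4}
pos 3: 2 -> miss, frames {8,4,2}
pos 4: 0 -> miss, evict 8, frames {4,2,0}
pos 5: 2 -> hit
pos 6: 0 -> hit
pos 7: 4 -> hit
pos 8: 0 -> hit
pos 9: 4 -> hit
pos 10: 2 -> hit
pos 11: 0 -> hit
pos 12: 4 -> hit
pos 13: 8 -> miss, evict 4, frames {2,0,8}
pos 14: 1 -> miss, evict 2, frames {0,8,1}
pos 15: 8 -> hit
pos 16: 1 -> hit
pos 17: 2 -> miss, evict 0, frames {8,1,2}
At position 17, page 0 is evicted.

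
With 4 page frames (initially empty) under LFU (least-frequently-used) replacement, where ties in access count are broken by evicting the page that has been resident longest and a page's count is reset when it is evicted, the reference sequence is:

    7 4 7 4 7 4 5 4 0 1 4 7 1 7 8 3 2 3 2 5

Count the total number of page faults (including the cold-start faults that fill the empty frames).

11

7 → fault, frames {7}
4 → fault, frames {7,4}
7 → hit
4 → hit
7 → hit
4 → hit
5 → fault, frames {7,4,5}
4 → hit
0 → fault, frames {7,4,5,0}
1 → fault, evict 5, frames {7,4,0,1}
4 → hit
7 → hit
1 → hit
7 → hit
8 → fault, evict 0, frames {7,4,1,8}
3 → fault, evict 8, frames {7,4,1,3}
2 → fault, evict 3, frames {7,4,1,2}
3 → fault, evict 2, frames {7,4,1,3}
2 → fault, evict 3, frames {7,4,1,2}
5 → fault, evict 2, frames {7,4,1,5}
Page faults: 11.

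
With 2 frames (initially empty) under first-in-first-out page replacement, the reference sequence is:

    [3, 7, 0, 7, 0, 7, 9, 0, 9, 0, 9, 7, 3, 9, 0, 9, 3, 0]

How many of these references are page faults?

3 -> fault, frames (3)
7 -> fault, frames (3 7)
0 -> fault, evict 3, frames (7 0)
7 -> hit
0 -> hit
7 -> hit
9 -> fault, evict 7, frames (0 9)
0 -> hit
9 -> hit
0 -> hit
9 -> hit
7 -> fault, evict 0, frames (9 7)
3 -> fault, evict 9, frames (7 3)
9 -> fault, evict 7, frames (3 9)
0 -> fault, evict 3, frames (9 0)
9 -> hit
3 -> fault, evict 9, frames (0 3)
0 -> hit
Page faults: 9.

9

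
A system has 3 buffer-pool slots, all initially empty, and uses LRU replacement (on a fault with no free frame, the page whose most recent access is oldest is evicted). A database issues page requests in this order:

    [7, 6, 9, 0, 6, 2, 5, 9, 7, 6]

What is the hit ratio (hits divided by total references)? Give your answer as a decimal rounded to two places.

0.10

7 -> fault, frames [7]
6 -> fault, frames [7, 6]
9 -> fault, frames [7, 6, 9]
0 -> fault, evict 7, frames [6, 9, 0]
6 -> hit
2 -> fault, evict 9, frames [0, 6, 2]
5 -> fault, evict 0, frames [6, 2, 5]
9 -> fault, evict 6, frames [2, 5, 9]
7 -> fault, evict 2, frames [5, 9, 7]
6 -> fault, evict 5, frames [9, 7, 6]
Hits: 1 of 10 references → 1/10 = 0.1000.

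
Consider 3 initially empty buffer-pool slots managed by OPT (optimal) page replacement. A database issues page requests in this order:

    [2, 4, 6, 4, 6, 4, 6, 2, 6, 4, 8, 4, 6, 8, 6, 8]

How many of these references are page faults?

2 → fault, frames {2}
4 → fault, frames {2,4}
6 → fault, frames {2,4,6}
4 → hit
6 → hit
4 → hit
6 → hit
2 → hit
6 → hit
4 → hit
8 → fault, evict 2, frames {4,6,8}
4 → hit
6 → hit
8 → hit
6 → hit
8 → hit
Page faults: 4.

4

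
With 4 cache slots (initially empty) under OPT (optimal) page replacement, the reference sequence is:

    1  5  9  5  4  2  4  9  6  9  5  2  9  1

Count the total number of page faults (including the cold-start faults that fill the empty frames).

7

1 → miss, frames (1)
5 → miss, frames (1 5)
9 → miss, frames (1 5 9)
5 → hit
4 → miss, frames (1 5 9 4)
2 → miss, evict 1, frames (5 9 4 2)
4 → hit
9 → hit
6 → miss, evict 4, frames (5 9 2 6)
9 → hit
5 → hit
2 → hit
9 → hit
1 → miss, evict 6, frames (5 9 2 1)
Page faults: 7.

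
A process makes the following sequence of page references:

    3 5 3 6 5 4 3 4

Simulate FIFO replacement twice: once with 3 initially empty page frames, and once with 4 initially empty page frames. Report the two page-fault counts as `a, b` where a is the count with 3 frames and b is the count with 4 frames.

5, 4

3 frames: F F . F . F F . → 5 faults.
4 frames: F F . F . F . . → 4 faults.
4 < 5: adding a frame reduced faults, as is typical.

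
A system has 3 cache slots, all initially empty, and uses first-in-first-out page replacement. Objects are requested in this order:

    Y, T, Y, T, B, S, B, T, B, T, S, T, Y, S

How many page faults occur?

5

Y → fault, frames {Y}
T → fault, frames {Y,T}
Y → hit
T → hit
B → fault, frames {Y,T,B}
S → fault, evict Y, frames {T,B,S}
B → hit
T → hit
B → hit
T → hit
S → hit
T → hit
Y → fault, evict T, frames {B,S,Y}
S → hit
Page faults: 5.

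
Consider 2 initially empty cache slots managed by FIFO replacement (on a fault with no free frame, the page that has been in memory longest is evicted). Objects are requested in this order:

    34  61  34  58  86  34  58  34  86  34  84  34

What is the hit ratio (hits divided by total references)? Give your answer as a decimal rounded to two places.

34 → miss, frames (34)
61 → miss, frames (34 61)
34 → hit
58 → miss, evict 34, frames (61 58)
86 → miss, evict 61, frames (58 86)
34 → miss, evict 58, frames (86 34)
58 → miss, evict 86, frames (34 58)
34 → hit
86 → miss, evict 34, frames (58 86)
34 → miss, evict 58, frames (86 34)
84 → miss, evict 86, frames (34 84)
34 → hit
Hits: 3 of 12 references → 3/12 = 0.2500.

0.25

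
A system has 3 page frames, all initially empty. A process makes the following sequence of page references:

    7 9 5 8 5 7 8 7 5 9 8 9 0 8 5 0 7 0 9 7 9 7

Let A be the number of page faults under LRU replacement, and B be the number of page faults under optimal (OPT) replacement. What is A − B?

3

Under LRU: F F F F . F . . . F F . F . F . F . F . . . → 11 faults.
Under OPT: F F F F . . . . . F . . F . . . F . F . . . → 8 faults.
A − B = 11 − 8 = 3.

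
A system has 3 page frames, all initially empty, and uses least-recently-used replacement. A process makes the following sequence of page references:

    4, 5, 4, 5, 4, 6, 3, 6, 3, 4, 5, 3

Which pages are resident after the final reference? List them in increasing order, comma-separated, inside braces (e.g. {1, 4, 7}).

{3, 4, 5}

4 → fault, frames {4}
5 → fault, frames {4,5}
4 → hit
5 → hit
4 → hit
6 → fault, frames {5,4,6}
3 → fault, evict 5, frames {4,6,3}
6 → hit
3 → hit
4 → hit
5 → fault, evict 6, frames {3,4,5}
3 → hit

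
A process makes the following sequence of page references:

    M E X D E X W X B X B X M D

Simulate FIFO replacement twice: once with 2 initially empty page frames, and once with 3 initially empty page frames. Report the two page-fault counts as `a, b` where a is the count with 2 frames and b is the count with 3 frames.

2 frames: F F F F F F F . F F . . F F → 11 faults.
3 frames: F F F F . . F . F F . . F F → 9 faults.
9 < 11: adding a frame reduced faults, as is typical.

11, 9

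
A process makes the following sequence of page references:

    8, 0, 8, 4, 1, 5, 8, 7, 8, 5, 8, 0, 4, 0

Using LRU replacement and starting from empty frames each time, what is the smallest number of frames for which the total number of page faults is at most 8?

4

f=1: 14 faults
f=2: 10 faults
f=3: 9 faults
f=4: 8 faults
f=5: 8 faults
f=6: 6 faults
Smallest f with faults ≤ 8 is 4.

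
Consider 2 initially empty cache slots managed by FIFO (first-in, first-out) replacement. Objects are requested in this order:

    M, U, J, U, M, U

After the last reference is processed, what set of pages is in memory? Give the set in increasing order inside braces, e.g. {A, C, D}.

{M, U}

M -> miss, frames [M]
U -> miss, frames [M, U]
J -> miss, evict M, frames [U, J]
U -> hit
M -> miss, evict U, frames [J, M]
U -> miss, evict J, frames [M, U]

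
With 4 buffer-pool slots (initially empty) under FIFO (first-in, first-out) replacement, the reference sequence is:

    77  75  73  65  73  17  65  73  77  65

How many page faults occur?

77 → miss, frames [77]
75 → miss, frames [77, 75]
73 → miss, frames [77, 75, 73]
65 → miss, frames [77, 75, 73, 65]
73 → hit
17 → miss, evict 77, frames [75, 73, 65, 17]
65 → hit
73 → hit
77 → miss, evict 75, frames [73, 65, 17, 77]
65 → hit
Page faults: 6.

6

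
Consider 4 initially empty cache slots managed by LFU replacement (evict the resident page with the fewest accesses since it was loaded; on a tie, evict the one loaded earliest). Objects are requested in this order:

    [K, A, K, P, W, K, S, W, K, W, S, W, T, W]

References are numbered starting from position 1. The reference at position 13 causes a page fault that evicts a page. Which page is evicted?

P

pos 1: K: miss, frames {K}
pos 2: A: miss, frames {K,A}
pos 3: K: hit
pos 4: P: miss, frames {K,A,P}
pos 5: W: miss, frames {K,A,P,W}
pos 6: K: hit
pos 7: S: miss, evict A, frames {K,P,W,S}
pos 8: W: hit
pos 9: K: hit
pos 10: W: hit
pos 11: S: hit
pos 12: W: hit
pos 13: T: miss, evict P, frames {K,W,S,T}
At position 13, page P is evicted.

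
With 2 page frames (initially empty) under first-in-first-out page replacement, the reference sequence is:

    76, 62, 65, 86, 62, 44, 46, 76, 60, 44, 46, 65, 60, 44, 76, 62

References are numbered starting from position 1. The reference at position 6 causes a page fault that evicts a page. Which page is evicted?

pos 1: 76 -> miss, frames (76)
pos 2: 62 -> miss, frames (76 62)
pos 3: 65 -> miss, evict 76, frames (62 65)
pos 4: 86 -> miss, evict 62, frames (65 86)
pos 5: 62 -> miss, evict 65, frames (86 62)
pos 6: 44 -> miss, evict 86, frames (62 44)
At position 6, page 86 is evicted.

86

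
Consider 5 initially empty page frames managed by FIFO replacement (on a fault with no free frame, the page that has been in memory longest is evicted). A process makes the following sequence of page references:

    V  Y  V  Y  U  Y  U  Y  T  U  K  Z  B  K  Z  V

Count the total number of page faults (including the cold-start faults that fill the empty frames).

V -> miss, frames [V]
Y -> miss, frames [V, Y]
V -> hit
Y -> hit
U -> miss, frames [V, Y, U]
Y -> hit
U -> hit
Y -> hit
T -> miss, frames [V, Y, U, T]
U -> hit
K -> miss, frames [V, Y, U, T, K]
Z -> miss, evict V, frames [Y, U, T, K, Z]
B -> miss, evict Y, frames [U, T, K, Z, B]
K -> hit
Z -> hit
V -> miss, evict U, frames [T, K, Z, B, V]
Page faults: 8.

8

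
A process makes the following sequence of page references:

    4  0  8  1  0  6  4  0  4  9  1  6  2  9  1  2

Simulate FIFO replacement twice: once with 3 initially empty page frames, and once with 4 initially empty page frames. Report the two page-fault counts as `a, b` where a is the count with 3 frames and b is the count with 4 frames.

13, 11

3 frames: F F F F . F F F . F F F F F F . → 13 faults.
4 frames: F F F F . F F F . F F F F . . . → 11 faults.
11 < 13: adding a frame reduced faults, as is typical.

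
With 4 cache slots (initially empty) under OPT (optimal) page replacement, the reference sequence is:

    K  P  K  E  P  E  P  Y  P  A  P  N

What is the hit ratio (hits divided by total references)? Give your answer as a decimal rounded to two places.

K -> fault, frames [K]
P -> fault, frames [K, P]
K -> hit
E -> fault, frames [K, P, E]
P -> hit
E -> hit
P -> hit
Y -> fault, frames [K, P, E, Y]
P -> hit
A -> fault, evict Y, frames [K, P, E, A]
P -> hit
N -> fault, evict A, frames [K, P, E, N]
Hits: 6 of 12 references → 6/12 = 0.5000.

0.50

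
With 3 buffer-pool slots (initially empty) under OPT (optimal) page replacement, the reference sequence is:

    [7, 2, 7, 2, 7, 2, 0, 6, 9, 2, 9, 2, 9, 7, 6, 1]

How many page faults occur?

7

7 → miss, frames {7}
2 → miss, frames {7,2}
7 → hit
2 → hit
7 → hit
2 → hit
0 → miss, frames {7,2,0}
6 → miss, evict 0, frames {7,2,6}
9 → miss, evict 6, frames {7,2,9}
2 → hit
9 → hit
2 → hit
9 → hit
7 → hit
6 → miss, evict 9, frames {7,2,6}
1 → miss, evict 6, frames {7,2,1}
Page faults: 7.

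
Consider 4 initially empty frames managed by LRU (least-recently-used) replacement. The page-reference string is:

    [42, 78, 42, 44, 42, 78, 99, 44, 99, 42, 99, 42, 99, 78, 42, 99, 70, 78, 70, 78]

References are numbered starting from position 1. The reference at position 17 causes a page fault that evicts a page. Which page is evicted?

44

pos 1: 42: fault, frames (42)
pos 2: 78: fault, frames (42 78)
pos 3: 42: hit
pos 4: 44: fault, frames (78 42 44)
pos 5: 42: hit
pos 6: 78: hit
pos 7: 99: fault, frames (44 42 78 99)
pos 8: 44: hit
pos 9: 99: hit
pos 10: 42: hit
pos 11: 99: hit
pos 12: 42: hit
pos 13: 99: hit
pos 14: 78: hit
pos 15: 42: hit
pos 16: 99: hit
pos 17: 70: fault, evict 44, frames (78 42 99 70)
At position 17, page 44 is evicted.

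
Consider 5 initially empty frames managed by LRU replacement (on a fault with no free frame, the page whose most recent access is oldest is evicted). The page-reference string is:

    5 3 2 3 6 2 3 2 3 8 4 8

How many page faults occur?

5 -> miss, frames [5]
3 -> miss, frames [5, 3]
2 -> miss, frames [5, 3, 2]
3 -> hit
6 -> miss, frames [5, 2, 3, 6]
2 -> hit
3 -> hit
2 -> hit
3 -> hit
8 -> miss, frames [5, 6, 2, 3, 8]
4 -> miss, evict 5, frames [6, 2, 3, 8, 4]
8 -> hit
Page faults: 6.

6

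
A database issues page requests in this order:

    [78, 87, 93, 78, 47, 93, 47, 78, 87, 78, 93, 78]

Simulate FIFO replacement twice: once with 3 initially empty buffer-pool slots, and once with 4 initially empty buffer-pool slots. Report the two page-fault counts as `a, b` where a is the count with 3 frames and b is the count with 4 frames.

7, 4

3 frames: F F F . F . . F F . F . → 7 faults.
4 frames: F F F . F . . . . . . . → 4 faults.
4 < 7: adding a frame reduced faults, as is typical.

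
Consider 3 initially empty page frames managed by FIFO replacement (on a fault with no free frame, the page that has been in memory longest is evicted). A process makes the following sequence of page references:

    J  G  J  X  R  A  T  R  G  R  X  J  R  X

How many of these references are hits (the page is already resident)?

J → fault, frames (J)
G → fault, frames (J G)
J → hit
X → fault, frames (J G X)
R → fault, evict J, frames (G X R)
A → fault, evict G, frames (X R A)
T → fault, evict X, frames (R A T)
R → hit
G → fault, evict R, frames (A T G)
R → fault, evict A, frames (T G R)
X → fault, evict T, frames (G R X)
J → fault, evict G, frames (R X J)
R → hit
X → hit
Hits: 4.

4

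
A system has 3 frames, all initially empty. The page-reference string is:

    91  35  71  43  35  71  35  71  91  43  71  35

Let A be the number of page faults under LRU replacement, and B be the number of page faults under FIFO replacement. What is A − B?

Under LRU: F F F F . . . . F F . F → 7 faults.
Under FIFO: F F F F . . . . F . . F → 6 faults.
A − B = 7 − 6 = 1.

1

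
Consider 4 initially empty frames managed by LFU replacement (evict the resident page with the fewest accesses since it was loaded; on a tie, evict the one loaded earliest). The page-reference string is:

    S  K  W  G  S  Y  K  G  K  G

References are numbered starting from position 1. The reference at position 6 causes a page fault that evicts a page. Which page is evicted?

K

pos 1: S → fault, frames [S]
pos 2: K → fault, frames [S, K]
pos 3: W → fault, frames [S, K, W]
pos 4: G → fault, frames [S, K, W, G]
pos 5: S → hit
pos 6: Y → fault, evict K, frames [S, W, G, Y]
At position 6, page K is evicted.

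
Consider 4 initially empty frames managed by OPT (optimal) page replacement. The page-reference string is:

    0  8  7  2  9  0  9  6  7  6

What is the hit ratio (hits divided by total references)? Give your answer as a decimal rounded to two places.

0 -> fault, frames (0)
8 -> fault, frames (0 8)
7 -> fault, frames (0 8 7)
2 -> fault, frames (0 8 7 2)
9 -> fault, evict 2, frames (0 8 7 9)
0 -> hit
9 -> hit
6 -> fault, evict 9, frames (0 8 7 6)
7 -> hit
6 -> hit
Hits: 4 of 10 references → 4/10 = 0.4000.

0.40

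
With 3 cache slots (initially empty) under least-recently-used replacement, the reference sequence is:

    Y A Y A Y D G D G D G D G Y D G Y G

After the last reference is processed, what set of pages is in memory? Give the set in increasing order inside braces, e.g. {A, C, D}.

{D, G, Y}

Y → fault, frames {Y}
A → fault, frames {Y,A}
Y → hit
A → hit
Y → hit
D → fault, frames {A,Y,D}
G → fault, evict A, frames {Y,D,G}
D → hit
G → hit
D → hit
G → hit
D → hit
G → hit
Y → hit
D → hit
G → hit
Y → hit
G → hit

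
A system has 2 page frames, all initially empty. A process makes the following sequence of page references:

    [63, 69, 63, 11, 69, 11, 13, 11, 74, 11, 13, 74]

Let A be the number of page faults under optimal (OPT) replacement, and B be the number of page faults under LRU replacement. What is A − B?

-2

Under OPT: F F . F . . F . F . F . → 6 faults.
Under LRU: F F . F F . F . F . F F → 8 faults.
A − B = 6 − 8 = -2.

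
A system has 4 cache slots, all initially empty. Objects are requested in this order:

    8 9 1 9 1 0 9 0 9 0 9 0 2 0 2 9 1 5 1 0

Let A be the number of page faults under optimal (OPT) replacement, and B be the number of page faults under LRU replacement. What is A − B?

Under OPT: F F F . . F . . . . . . F . . . . F . . → 6 faults.
Under LRU: F F F . . F . . . . . . F . . . . F . F → 7 faults.
A − B = 6 − 7 = -1.

-1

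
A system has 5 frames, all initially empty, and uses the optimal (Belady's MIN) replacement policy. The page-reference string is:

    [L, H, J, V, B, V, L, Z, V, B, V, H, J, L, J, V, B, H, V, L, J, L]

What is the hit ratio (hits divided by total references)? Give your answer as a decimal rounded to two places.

0.68

L -> fault, frames {L}
H -> fault, frames {L,H}
J -> fault, frames {L,H,J}
V -> fault, frames {L,H,J,V}
B -> fault, frames {L,H,J,V,B}
V -> hit
L -> hit
Z -> fault, evict L, frames {H,J,V,B,Z}
V -> hit
B -> hit
V -> hit
H -> hit
J -> hit
L -> fault, evict Z, frames {H,J,V,B,L}
J -> hit
V -> hit
B -> hit
H -> hit
V -> hit
L -> hit
J -> hit
L -> hit
Hits: 15 of 22 references → 15/22 = 0.6818.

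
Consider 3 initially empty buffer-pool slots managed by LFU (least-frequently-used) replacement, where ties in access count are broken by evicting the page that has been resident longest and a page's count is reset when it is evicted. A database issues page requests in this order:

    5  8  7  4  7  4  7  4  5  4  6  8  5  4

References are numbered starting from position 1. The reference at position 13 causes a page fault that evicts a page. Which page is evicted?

8

pos 1: 5: miss, frames [5]
pos 2: 8: miss, frames [5, 8]
pos 3: 7: miss, frames [5, 8, 7]
pos 4: 4: miss, evict 5, frames [8, 7, 4]
pos 5: 7: hit
pos 6: 4: hit
pos 7: 7: hit
pos 8: 4: hit
pos 9: 5: miss, evict 8, frames [7, 4, 5]
pos 10: 4: hit
pos 11: 6: miss, evict 5, frames [7, 4, 6]
pos 12: 8: miss, evict 6, frames [7, 4, 8]
pos 13: 5: miss, evict 8, frames [7, 4, 5]
At position 13, page 8 is evicted.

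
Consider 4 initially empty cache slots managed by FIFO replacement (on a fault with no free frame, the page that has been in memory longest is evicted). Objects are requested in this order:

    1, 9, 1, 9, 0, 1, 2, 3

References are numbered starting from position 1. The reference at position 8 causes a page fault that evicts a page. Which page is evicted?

1

pos 1: 1 -> fault, frames (1)
pos 2: 9 -> fault, frames (1 9)
pos 3: 1 -> hit
pos 4: 9 -> hit
pos 5: 0 -> fault, frames (1 9 0)
pos 6: 1 -> hit
pos 7: 2 -> fault, frames (1 9 0 2)
pos 8: 3 -> fault, evict 1, frames (9 0 2 3)
At position 8, page 1 is evicted.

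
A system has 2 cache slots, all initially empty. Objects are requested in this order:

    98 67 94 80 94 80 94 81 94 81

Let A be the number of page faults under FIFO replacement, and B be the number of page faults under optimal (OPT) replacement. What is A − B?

Under FIFO: F F F F . . . F F . → 6 faults.
Under OPT: F F F F . . . F . . → 5 faults.
A − B = 6 − 5 = 1.

1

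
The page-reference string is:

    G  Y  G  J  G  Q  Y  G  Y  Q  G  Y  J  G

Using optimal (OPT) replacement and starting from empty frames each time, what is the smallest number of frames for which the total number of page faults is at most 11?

2

f=1: 14 faults
f=2: 8 faults
f=3: 5 faults
f=4: 4 faults
Smallest f with faults ≤ 11 is 2.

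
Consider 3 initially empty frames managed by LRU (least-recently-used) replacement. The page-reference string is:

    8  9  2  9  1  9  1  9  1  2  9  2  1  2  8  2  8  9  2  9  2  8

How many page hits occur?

16

8 -> miss, frames {8}
9 -> miss, frames {8,9}
2 -> miss, frames {8,9,2}
9 -> hit
1 -> miss, evict 8, frames {2,9,1}
9 -> hit
1 -> hit
9 -> hit
1 -> hit
2 -> hit
9 -> hit
2 -> hit
1 -> hit
2 -> hit
8 -> miss, evict 9, frames {1,2,8}
2 -> hit
8 -> hit
9 -> miss, evict 1, frames {2,8,9}
2 -> hit
9 -> hit
2 -> hit
8 -> hit
Hits: 16.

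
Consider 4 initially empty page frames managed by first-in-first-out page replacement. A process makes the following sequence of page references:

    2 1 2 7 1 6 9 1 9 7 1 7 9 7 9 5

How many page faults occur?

2: miss, frames [2]
1: miss, frames [2, 1]
2: hit
7: miss, frames [2, 1, 7]
1: hit
6: miss, frames [2, 1, 7, 6]
9: miss, evict 2, frames [1, 7, 6, 9]
1: hit
9: hit
7: hit
1: hit
7: hit
9: hit
7: hit
9: hit
5: miss, evict 1, frames [7, 6, 9, 5]
Page faults: 6.

6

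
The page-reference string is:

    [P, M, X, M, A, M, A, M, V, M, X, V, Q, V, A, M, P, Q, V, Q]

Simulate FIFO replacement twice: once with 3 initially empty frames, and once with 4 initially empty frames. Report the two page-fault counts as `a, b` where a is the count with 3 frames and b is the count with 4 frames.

14, 8

3 frames: F F F . F . . . F F F . F F F F F F F . → 14 faults.
4 frames: F F F . F . . . F . . . F . . F F . . . → 8 faults.
8 < 14: adding a frame reduced faults, as is typical.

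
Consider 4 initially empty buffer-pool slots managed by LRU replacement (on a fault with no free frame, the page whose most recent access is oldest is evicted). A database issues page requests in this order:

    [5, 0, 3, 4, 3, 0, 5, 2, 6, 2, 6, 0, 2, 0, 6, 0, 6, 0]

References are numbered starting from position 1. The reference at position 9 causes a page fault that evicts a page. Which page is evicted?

3

pos 1: 5: fault, frames {5}
pos 2: 0: fault, frames {5,0}
pos 3: 3: fault, frames {5,0,3}
pos 4: 4: fault, frames {5,0,3,4}
pos 5: 3: hit
pos 6: 0: hit
pos 7: 5: hit
pos 8: 2: fault, evict 4, frames {3,0,5,2}
pos 9: 6: fault, evict 3, frames {0,5,2,6}
At position 9, page 3 is evicted.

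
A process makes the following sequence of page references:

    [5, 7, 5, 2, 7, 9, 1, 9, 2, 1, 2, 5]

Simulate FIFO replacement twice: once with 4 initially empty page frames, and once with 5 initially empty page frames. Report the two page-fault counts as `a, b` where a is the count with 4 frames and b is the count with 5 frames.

4 frames: F F . F . F F . . . . F → 6 faults.
5 frames: F F . F . F F . . . . . → 5 faults.
5 < 6: adding a frame reduced faults, as is typical.

6, 5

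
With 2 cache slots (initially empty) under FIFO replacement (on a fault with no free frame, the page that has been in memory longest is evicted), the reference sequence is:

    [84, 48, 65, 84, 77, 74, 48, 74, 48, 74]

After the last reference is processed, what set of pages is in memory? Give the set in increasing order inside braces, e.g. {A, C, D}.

84: miss, frames [84]
48: miss, frames [84, 48]
65: miss, evict 84, frames [48, 65]
84: miss, evict 48, frames [65, 84]
77: miss, evict 65, frames [84, 77]
74: miss, evict 84, frames [77, 74]
48: miss, evict 77, frames [74, 48]
74: hit
48: hit
74: hit

{48, 74}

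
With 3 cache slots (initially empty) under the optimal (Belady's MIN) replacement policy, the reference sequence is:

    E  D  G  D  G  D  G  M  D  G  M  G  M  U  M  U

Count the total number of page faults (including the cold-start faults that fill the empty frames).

5

E: fault, frames [E]
D: fault, frames [E, D]
G: fault, frames [E, D, G]
D: hit
G: hit
D: hit
G: hit
M: fault, evict E, frames [D, G, M]
D: hit
G: hit
M: hit
G: hit
M: hit
U: fault, evict G, frames [D, M, U]
M: hit
U: hit
Page faults: 5.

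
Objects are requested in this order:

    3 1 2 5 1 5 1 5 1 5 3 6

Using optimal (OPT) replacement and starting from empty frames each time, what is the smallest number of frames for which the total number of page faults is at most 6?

2

f=1: 12 faults
f=2: 6 faults
f=3: 5 faults
f=4: 5 faults
f=5: 5 faults
Smallest f with faults ≤ 6 is 2.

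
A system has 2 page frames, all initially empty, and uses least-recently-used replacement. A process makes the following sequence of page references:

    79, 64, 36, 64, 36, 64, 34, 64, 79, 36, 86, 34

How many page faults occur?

79 -> miss, frames (79)
64 -> miss, frames (79 64)
36 -> miss, evict 79, frames (64 36)
64 -> hit
36 -> hit
64 -> hit
34 -> miss, evict 36, frames (64 34)
64 -> hit
79 -> miss, evict 34, frames (64 79)
36 -> miss, evict 64, frames (79 36)
86 -> miss, evict 79, frames (36 86)
34 -> miss, evict 36, frames (86 34)
Page faults: 8.

8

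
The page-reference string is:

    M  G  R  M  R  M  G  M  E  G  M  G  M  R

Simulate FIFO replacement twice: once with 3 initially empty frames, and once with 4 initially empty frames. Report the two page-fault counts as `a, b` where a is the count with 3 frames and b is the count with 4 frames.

7, 4

3 frames: F F F . . . . . F . F F . F → 7 faults.
4 frames: F F F . . . . . F . . . . . → 4 faults.
4 < 7: adding a frame reduced faults, as is typical.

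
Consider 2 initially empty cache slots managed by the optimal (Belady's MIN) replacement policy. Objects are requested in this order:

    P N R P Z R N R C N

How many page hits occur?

4

P -> fault, frames {P}
N -> fault, frames {P,N}
R -> fault, evict N, frames {P,R}
P -> hit
Z -> fault, evict P, frames {R,Z}
R -> hit
N -> fault, evict Z, frames {R,N}
R -> hit
C -> fault, evict R, frames {N,C}
N -> hit
Hits: 4.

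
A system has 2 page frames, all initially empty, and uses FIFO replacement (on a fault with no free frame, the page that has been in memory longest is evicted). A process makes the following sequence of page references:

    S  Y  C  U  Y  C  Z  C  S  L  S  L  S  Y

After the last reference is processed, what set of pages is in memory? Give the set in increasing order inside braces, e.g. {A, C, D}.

S: miss, frames [S]
Y: miss, frames [S, Y]
C: miss, evict S, frames [Y, C]
U: miss, evict Y, frames [C, U]
Y: miss, evict C, frames [U, Y]
C: miss, evict U, frames [Y, C]
Z: miss, evict Y, frames [C, Z]
C: hit
S: miss, evict C, frames [Z, S]
L: miss, evict Z, frames [S, L]
S: hit
L: hit
S: hit
Y: miss, evict S, frames [L, Y]

{L, Y}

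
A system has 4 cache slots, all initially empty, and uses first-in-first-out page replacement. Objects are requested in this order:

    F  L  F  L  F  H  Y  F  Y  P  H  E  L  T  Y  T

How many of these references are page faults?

9

F → miss, frames {F}
L → miss, frames {F,L}
F → hit
L → hit
F → hit
H → miss, frames {F,L,H}
Y → miss, frames {F,L,H,Y}
F → hit
Y → hit
P → miss, evict F, frames {L,H,Y,P}
H → hit
E → miss, evict L, frames {H,Y,P,E}
L → miss, evict H, frames {Y,P,E,L}
T → miss, evict Y, frames {P,E,L,T}
Y → miss, evict P, frames {E,L,T,Y}
T → hit
Page faults: 9.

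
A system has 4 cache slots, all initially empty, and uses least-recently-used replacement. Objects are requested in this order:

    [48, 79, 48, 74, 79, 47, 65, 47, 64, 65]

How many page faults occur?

48 → fault, frames [48]
79 → fault, frames [48, 79]
48 → hit
74 → fault, frames [79, 48, 74]
79 → hit
47 → fault, frames [48, 74, 79, 47]
65 → fault, evict 48, frames [74, 79, 47, 65]
47 → hit
64 → fault, evict 74, frames [79, 65, 47, 64]
65 → hit
Page faults: 6.

6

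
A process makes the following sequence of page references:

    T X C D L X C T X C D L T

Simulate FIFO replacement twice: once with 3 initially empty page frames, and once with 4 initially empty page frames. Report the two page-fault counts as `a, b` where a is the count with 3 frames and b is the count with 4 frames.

3 frames: F F F F F F F F . . F F . → 10 faults.
4 frames: F F F F F . . F F F F F F → 11 faults.
11 > 10: adding a frame increased faults — Belady's anomaly.

10, 11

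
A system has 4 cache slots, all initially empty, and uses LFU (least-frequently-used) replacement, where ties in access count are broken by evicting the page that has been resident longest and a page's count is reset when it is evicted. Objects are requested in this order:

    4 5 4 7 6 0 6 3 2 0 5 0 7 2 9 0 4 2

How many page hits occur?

4 → fault, frames {4}
5 → fault, frames {4,5}
4 → hit
7 → fault, frames {4,5,7}
6 → fault, frames {4,5,7,6}
0 → fault, evict 5, frames {4,7,6,0}
6 → hit
3 → fault, evict 7, frames {4,6,0,3}
2 → fault, evict 0, frames {4,6,3,2}
0 → fault, evict 3, frames {4,6,2,0}
5 → fault, evict 2, frames {4,6,0,5}
0 → hit
7 → fault, evict 5, frames {4,6,0,7}
2 → fault, evict 7, frames {4,6,0,2}
9 → fault, evict 2, frames {4,6,0,9}
0 → hit
4 → hit
2 → fault, evict 9, frames {4,6,0,2}
Hits: 5.

5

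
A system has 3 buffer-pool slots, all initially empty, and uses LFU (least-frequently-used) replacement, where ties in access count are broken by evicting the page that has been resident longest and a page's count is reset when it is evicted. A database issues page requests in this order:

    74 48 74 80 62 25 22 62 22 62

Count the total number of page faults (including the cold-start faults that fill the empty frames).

7

74 → miss, frames (74)
48 → miss, frames (74 48)
74 → hit
80 → miss, frames (74 48 80)
62 → miss, evict 48, frames (74 80 62)
25 → miss, evict 80, frames (74 62 25)
22 → miss, evict 62, frames (74 25 22)
62 → miss, evict 25, frames (74 22 62)
22 → hit
62 → hit
Page faults: 7.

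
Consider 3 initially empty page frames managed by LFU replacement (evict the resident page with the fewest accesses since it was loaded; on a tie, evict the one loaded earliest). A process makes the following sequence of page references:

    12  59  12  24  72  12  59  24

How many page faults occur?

12 -> fault, frames (12)
59 -> fault, frames (12 59)
12 -> hit
24 -> fault, frames (12 59 24)
72 -> fault, evict 59, frames (12 24 72)
12 -> hit
59 -> fault, evict 24, frames (12 72 59)
24 -> fault, evict 72, frames (12 59 24)
Page faults: 6.

6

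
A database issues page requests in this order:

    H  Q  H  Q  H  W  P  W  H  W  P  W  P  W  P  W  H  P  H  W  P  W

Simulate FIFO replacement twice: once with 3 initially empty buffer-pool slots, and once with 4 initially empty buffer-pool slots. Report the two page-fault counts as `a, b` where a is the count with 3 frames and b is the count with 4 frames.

3 frames: F F . . . F F . F . . . . . . . . . . . . . → 5 faults.
4 frames: F F . . . F F . . . . . . . . . . . . . . . → 4 faults.
4 < 5: adding a frame reduced faults, as is typical.

5, 4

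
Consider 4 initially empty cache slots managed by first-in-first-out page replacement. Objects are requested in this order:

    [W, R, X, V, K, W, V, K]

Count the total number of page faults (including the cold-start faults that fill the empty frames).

6

W → fault, frames [W]
R → fault, frames [W, R]
X → fault, frames [W, R, X]
V → fault, frames [W, R, X, V]
K → fault, evict W, frames [R, X, V, K]
W → fault, evict R, frames [X, V, K, W]
V → hit
K → hit
Page faults: 6.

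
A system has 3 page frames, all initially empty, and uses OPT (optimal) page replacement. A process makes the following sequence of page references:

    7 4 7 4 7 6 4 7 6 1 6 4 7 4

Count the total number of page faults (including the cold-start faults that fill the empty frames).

7 -> miss, frames (7)
4 -> miss, frames (7 4)
7 -> hit
4 -> hit
7 -> hit
6 -> miss, frames (7 4 6)
4 -> hit
7 -> hit
6 -> hit
1 -> miss, evict 7, frames (4 6 1)
6 -> hit
4 -> hit
7 -> miss, evict 1, frames (4 6 7)
4 -> hit
Page faults: 5.

5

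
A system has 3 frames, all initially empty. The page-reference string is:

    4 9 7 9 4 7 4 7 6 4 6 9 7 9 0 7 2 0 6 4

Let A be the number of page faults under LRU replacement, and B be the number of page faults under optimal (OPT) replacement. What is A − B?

2

Under LRU: F F F . . . . . F . . F F . F . F . F F → 10 faults.
Under OPT: F F F . . . . . F . . . F . F . F . . F → 8 faults.
A − B = 10 − 8 = 2.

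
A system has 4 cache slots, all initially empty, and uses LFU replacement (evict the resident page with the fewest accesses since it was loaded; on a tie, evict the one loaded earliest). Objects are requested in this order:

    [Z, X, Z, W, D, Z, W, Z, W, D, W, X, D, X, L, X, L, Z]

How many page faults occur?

Z: miss, frames (Z)
X: miss, frames (Z X)
Z: hit
W: miss, frames (Z X W)
D: miss, frames (Z X W D)
Z: hit
W: hit
Z: hit
W: hit
D: hit
W: hit
X: hit
D: hit
X: hit
L: miss, evict X, frames (Z W D L)
X: miss, evict L, frames (Z W D X)
L: miss, evict X, frames (Z W D L)
Z: hit
Page faults: 7.

7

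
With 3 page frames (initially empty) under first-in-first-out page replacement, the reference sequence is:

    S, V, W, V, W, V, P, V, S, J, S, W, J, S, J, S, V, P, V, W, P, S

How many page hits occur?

12

S → fault, frames [S]
V → fault, frames [S, V]
W → fault, frames [S, V, W]
V → hit
W → hit
V → hit
P → fault, evict S, frames [V, W, P]
V → hit
S → fault, evict V, frames [W, P, S]
J → fault, evict W, frames [P, S, J]
S → hit
W → fault, evict P, frames [S, J, W]
J → hit
S → hit
J → hit
S → hit
V → fault, evict S, frames [J, W, V]
P → fault, evict J, frames [W, V, P]
V → hit
W → hit
P → hit
S → fault, evict W, frames [V, P, S]
Hits: 12.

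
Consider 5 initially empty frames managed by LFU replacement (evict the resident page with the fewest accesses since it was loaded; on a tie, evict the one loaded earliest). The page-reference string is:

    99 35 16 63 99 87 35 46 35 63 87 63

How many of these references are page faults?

6

99 → miss, frames (99)
35 → miss, frames (99 35)
16 → miss, frames (99 35 16)
63 → miss, frames (99 35 16 63)
99 → hit
87 → miss, frames (99 35 16 63 87)
35 → hit
46 → miss, evict 16, frames (99 35 63 87 46)
35 → hit
63 → hit
87 → hit
63 → hit
Page faults: 6.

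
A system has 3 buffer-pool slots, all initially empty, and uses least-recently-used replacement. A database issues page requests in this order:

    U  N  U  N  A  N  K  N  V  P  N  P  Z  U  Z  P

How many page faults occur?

8

U -> fault, frames {U}
N -> fault, frames {U,N}
U -> hit
N -> hit
A -> fault, frames {U,N,A}
N -> hit
K -> fault, evict U, frames {A,N,K}
N -> hit
V -> fault, evict A, frames {K,N,V}
P -> fault, evict K, frames {N,V,P}
N -> hit
P -> hit
Z -> fault, evict V, frames {N,P,Z}
U -> fault, evict N, frames {P,Z,U}
Z -> hit
P -> hit
Page faults: 8.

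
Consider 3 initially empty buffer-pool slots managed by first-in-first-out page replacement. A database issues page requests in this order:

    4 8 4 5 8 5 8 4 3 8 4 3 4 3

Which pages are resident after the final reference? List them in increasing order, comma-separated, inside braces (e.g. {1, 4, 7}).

{3, 4, 5}

4: miss, frames {4}
8: miss, frames {4,8}
4: hit
5: miss, frames {4,8,5}
8: hit
5: hit
8: hit
4: hit
3: miss, evict 4, frames {8,5,3}
8: hit
4: miss, evict 8, frames {5,3,4}
3: hit
4: hit
3: hit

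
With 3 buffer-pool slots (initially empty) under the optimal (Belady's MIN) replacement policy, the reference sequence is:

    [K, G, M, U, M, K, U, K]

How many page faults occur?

K: miss, frames [K]
G: miss, frames [K, G]
M: miss, frames [K, G, M]
U: miss, evict G, frames [K, M, U]
M: hit
K: hit
U: hit
K: hit
Page faults: 4.

4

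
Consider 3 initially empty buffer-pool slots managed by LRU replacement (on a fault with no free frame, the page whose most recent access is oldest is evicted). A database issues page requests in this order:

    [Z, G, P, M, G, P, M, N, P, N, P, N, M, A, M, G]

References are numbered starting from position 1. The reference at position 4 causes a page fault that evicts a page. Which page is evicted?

pos 1: Z → fault, frames (Z)
pos 2: G → fault, frames (Z G)
pos 3: P → fault, frames (Z G P)
pos 4: M → fault, evict Z, frames (G P M)
At position 4, page Z is evicted.

Z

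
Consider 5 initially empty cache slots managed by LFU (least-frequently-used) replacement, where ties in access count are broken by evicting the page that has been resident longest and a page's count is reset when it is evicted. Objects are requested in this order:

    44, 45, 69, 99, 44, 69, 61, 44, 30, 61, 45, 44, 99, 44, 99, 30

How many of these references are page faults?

44 → miss, frames [44]
45 → miss, frames [44, 45]
69 → miss, frames [44, 45, 69]
99 → miss, frames [44, 45, 69, 99]
44 → hit
69 → hit
61 → miss, frames [44, 45, 69, 99, 61]
44 → hit
30 → miss, evict 45, frames [44, 69, 99, 61, 30]
61 → hit
45 → miss, evict 99, frames [44, 69, 61, 30, 45]
44 → hit
99 → miss, evict 30, frames [44, 69, 61, 45, 99]
44 → hit
99 → hit
30 → miss, evict 45, frames [44, 69, 61, 99, 30]
Page faults: 9.

9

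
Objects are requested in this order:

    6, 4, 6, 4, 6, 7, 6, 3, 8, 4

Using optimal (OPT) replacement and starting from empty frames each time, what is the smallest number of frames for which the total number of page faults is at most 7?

f=1: 10 faults
f=2: 6 faults
f=3: 5 faults
f=4: 5 faults
f=5: 5 faults
Smallest f with faults ≤ 7 is 2.

2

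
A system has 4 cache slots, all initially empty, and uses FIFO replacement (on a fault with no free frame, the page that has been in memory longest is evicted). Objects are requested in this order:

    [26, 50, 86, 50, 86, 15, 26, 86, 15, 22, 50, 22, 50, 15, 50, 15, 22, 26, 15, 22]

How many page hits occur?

26 → fault, frames (26)
50 → fault, frames (26 50)
86 → fault, frames (26 50 86)
50 → hit
86 → hit
15 → fault, frames (26 50 86 15)
26 → hit
86 → hit
15 → hit
22 → fault, evict 26, frames (50 86 15 22)
50 → hit
22 → hit
50 → hit
15 → hit
50 → hit
15 → hit
22 → hit
26 → fault, evict 50, frames (86 15 22 26)
15 → hit
22 → hit
Hits: 14.

14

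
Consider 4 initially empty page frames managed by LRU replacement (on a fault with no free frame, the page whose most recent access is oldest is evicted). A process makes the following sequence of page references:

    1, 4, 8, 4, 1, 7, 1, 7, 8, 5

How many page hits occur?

1 -> miss, frames {1}
4 -> miss, frames {1,4}
8 -> miss, frames {1,4,8}
4 -> hit
1 -> hit
7 -> miss, frames {8,4,1,7}
1 -> hit
7 -> hit
8 -> hit
5 -> miss, evict 4, frames {1,7,8,5}
Hits: 5.

5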